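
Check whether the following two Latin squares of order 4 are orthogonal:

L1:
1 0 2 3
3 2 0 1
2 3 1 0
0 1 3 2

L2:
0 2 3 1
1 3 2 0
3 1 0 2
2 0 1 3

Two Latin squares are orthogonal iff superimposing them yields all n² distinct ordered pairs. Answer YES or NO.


Form the n² = 16 superimposed pairs (L1[i][j], L2[i][j]), row by row (rows and columns indexed from 0):
row 0: (1,0) (0,2) (2,3) (3,1)
row 1: (3,1) (2,3) (0,2) (1,0)
row 2: (2,3) (3,1) (1,0) (0,2)
row 3: (0,2) (1,0) (3,1) (2,3)
Orthogonality requires all 16 pairs distinct.
But the pair (3,1) repeats: cell (0,3) has L1 = 3, L2 = 1, and cell (1,0) has L1 = 3, L2 = 1.
A repeated pair means some other pair never occurs (only 4 distinct pairs out of 16), so the squares are not orthogonal.
Conclusion: NO.

NO


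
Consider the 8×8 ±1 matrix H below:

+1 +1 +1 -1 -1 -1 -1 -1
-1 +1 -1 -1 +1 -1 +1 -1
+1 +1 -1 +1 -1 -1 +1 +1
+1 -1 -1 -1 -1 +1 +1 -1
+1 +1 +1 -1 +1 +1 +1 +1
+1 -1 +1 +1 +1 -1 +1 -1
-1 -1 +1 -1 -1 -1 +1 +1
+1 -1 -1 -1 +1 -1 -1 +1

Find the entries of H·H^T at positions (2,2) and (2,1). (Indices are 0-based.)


Row 1 of H: [-1, 1, -1, -1, 1, -1, 1, -1].
Row 2 of H: [1, 1, -1, 1, -1, -1, 1, 1].
(H·H^T)[2][2] = Σ_j H[2][j]·H[2][j] = (1)² + (1)² + (-1)² + (1)² + (-1)² + (-1)² + (1)² + (1)² = 1 + 1 + 1 + 1 + 1 + 1 + 1 + 1 = 8.
(H·H^T)[2][1] = Σ_j H[2][j]·H[1][j] = (1)·(-1) + (1)·(1) + (-1)·(-1) + (1)·(-1) + (-1)·(1) + (-1)·(-1) + (1)·(1) + (1)·(-1) = -1 + 1 + 1 + -1 + -1 + 1 + 1 + -1 = 0.
So rows 2 and 1 are orthogonal; the diagonal entry equals n = 8.

(2,2) entry = 8; (2,1) entry = 0.


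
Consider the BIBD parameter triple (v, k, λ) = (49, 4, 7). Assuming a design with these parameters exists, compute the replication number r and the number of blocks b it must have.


Any 2-(v, k, λ) BIBD satisfies two necessary conditions:
  (i)  Each point sits in r blocks, and counting incidences through any fixed point gives r(k − 1) = λ(v − 1), so r = λ(v − 1)/(k − 1).
  (ii) Total incidences bk = vr, so b = vr/k.
Step 1: r = λ(v − 1)/(k − 1) = 7·(49 − 1)/(4 − 1) = 7·48/3 = 336/3 = 112.
Step 2: b = vr/k = 49·112/4 = 5488/4 = 1372.
Check integrality: r = 112 ∈ Z ✓, b = 1372 ∈ Z ✓.
(These identities are necessary conditions: they determine r and b for any design with these parameters, but do not by themselves prove that one exists.)

r = 112, b = 1372.


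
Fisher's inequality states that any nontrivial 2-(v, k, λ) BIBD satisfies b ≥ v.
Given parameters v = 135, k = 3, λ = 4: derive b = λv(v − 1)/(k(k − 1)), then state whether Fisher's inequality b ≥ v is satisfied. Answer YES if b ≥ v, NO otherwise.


b = λv(v − 1)/(k(k − 1)) = 4·135·134/(3·2) = 72360/6 = 12060.
Compare with v = 135: b ≥ v, so Fisher's inequality holds.

YES


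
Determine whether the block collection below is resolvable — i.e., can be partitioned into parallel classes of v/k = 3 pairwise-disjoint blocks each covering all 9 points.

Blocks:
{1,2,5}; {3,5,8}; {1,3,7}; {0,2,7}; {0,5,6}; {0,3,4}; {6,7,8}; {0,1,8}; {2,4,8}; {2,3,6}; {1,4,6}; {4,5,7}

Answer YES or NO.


v = 9, block size k = 3, number of blocks = 12.
For resolvability, blocks must partition into parallel classes of size v/k = 3.
Total blocks must therefore be a multiple of 3: 12 = 3·4 + 0 ⇒ divisible ✓.
Greedy packing gives 4 candidate class(es). Each should be a full parallel class (size 3, covers all 9 points).
  Class 1 (3 blocks): {1,2,5}; {0,3,4}; {6,7,8}. Points covered: [0, 1, 2, 3, 4, 5, 6, 7, 8].
  Class 2 (3 blocks): {3,5,8}; {0,2,7}; {1,4,6}. Points covered: [0, 1, 2, 3, 4, 5, 6, 7, 8].
  Class 3 (3 blocks): {1,3,7}; {0,5,6}; {2,4,8}. Points covered: [0, 1, 2, 3, 4, 5, 6, 7, 8].
  Class 4 (3 blocks): {0,1,8}; {2,3,6}; {4,5,7}. Points covered: [0, 1, 2, 3, 4, 5, 6, 7, 8].
All classes full (size 3)? YES. All classes cover every point? YES.
Resolvable? YES.

YES


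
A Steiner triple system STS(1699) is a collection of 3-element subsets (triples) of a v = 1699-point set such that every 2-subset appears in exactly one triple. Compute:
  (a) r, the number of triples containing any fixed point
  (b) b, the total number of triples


An STS(v) is a 2-(v, 3, 1) BIBD: block size k = 3, λ = 1.
Replication: r(k − 1) = λ(v − 1) ⇒ r·2 = 1699 − 1 = 1698 ⇒ r = 849.
Block count: bk = vr ⇒ b·3 = 1699·849 = 1442451 ⇒ b = 480817.

r = 849, b = 480817.


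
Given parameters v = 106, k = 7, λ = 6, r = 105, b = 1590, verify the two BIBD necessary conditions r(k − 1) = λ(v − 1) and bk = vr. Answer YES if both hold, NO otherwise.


Condition (i): r(k − 1) = 105·6 = 630; λ(v − 1) = 6·105 = 630. Match? YES.
Condition (ii): bk = 1590·7 = 11130; vr = 106·105 = 11130. Match? YES.
Both conditions hold? YES.

YES


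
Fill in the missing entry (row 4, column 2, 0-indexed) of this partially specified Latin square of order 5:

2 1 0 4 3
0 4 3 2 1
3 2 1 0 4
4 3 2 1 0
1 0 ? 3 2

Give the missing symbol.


Row 4 contains symbols [0, 1, 2, 3] — missing [4].
Column 2 contains symbols [0, 1, 2, 3] — missing [4].
The missing symbol must appear in both missing sets; intersection = [4].
Therefore the hidden value is 4.

Missing value = 4.


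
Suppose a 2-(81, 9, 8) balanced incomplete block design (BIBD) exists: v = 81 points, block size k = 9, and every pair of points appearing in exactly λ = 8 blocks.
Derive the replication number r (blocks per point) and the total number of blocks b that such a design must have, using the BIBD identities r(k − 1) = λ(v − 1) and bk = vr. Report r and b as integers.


Any 2-(v, k, λ) BIBD satisfies two necessary conditions:
  (i)  Each point sits in r blocks, and counting incidences through any fixed point gives r(k − 1) = λ(v − 1), so r = λ(v − 1)/(k − 1).
  (ii) Total incidences bk = vr, so b = vr/k.
Step 1: r = λ(v − 1)/(k − 1) = 8·(81 − 1)/(9 − 1) = 8·80/8 = 640/8 = 80.
Step 2: b = vr/k = 81·80/9 = 6480/9 = 720.
Check integrality: r = 80 ∈ Z ✓, b = 720 ∈ Z ✓.
(These identities are necessary conditions: they determine r and b for any design with these parameters, but do not by themselves prove that one exists.)

r = 80, b = 720.


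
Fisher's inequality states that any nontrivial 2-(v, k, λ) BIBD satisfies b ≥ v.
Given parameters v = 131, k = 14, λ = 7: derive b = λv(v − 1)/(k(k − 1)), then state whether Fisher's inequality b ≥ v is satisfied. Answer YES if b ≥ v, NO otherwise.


r = λ(v − 1)/(k − 1) = 7·130/13 = 70.
b = vr/k = 131·70/14 = 655.
Fisher's inequality: b ≥ v ⇔ 655 ≥ 131? YES.

YES


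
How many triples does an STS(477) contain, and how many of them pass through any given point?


An STS(v) is a 2-(v, 3, 1) BIBD: block size k = 3, λ = 1.
Replication: r(k − 1) = λ(v − 1) ⇒ r·2 = 477 − 1 = 476 ⇒ r = 238.
Block count: b = v(v − 1)/6 = 477·476/6 = 227052/6 = 37842.

r = 238, b = 37842.


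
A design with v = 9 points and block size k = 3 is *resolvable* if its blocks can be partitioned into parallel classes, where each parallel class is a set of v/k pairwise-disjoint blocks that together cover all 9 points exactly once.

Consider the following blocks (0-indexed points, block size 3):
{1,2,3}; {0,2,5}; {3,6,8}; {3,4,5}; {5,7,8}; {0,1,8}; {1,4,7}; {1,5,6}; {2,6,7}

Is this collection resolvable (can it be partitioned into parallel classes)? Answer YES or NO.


v = 9, block size k = 3, number of blocks = 9.
For resolvability, blocks must partition into parallel classes of size v/k = 3.
Total blocks must therefore be a multiple of 3: 9 = 3·3 + 0 ⇒ divisible ✓.
Consider block {1,2,3}. The only other block(s) in the collection disjoint from it are {5,7,8} — just 1 block(s). Any parallel class containing {1,2,3} would need 2 other blocks each disjoint from it, so no parallel class of size 3 can contain {1,2,3}.
Since every block must belong to some parallel class in a resolution, the collection cannot be partitioned into parallel classes.
Resolvable? NO.

NO


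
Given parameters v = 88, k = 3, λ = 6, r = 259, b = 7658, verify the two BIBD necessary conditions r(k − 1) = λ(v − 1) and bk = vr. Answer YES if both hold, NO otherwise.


Condition (i): r(k − 1) = 259·2 = 518; λ(v − 1) = 6·87 = 522. Match? NO.
Condition (ii): bk = 7658·3 = 22974; vr = 88·259 = 22792. Match? NO.
Both conditions hold? NO.

NO


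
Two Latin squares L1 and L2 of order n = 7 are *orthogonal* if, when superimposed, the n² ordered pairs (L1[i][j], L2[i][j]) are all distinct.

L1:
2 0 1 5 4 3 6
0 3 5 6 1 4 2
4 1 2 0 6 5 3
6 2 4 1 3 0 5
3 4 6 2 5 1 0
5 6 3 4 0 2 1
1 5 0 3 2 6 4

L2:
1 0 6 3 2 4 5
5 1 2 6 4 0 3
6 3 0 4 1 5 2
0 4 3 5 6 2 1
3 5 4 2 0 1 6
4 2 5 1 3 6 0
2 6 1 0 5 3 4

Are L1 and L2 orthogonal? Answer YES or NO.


Form the n² = 49 superimposed pairs (L1[i][j], L2[i][j]), row by row (rows and columns indexed from 0):
row 0: (2,1) (0,0) (1,6) (5,3) (4,2) (3,4) (6,5)
row 1: (0,5) (3,1) (5,2) (6,6) (1,4) (4,0) (2,3)
row 2: (4,6) (1,3) (2,0) (0,4) (6,1) (5,5) (3,2)
row 3: (6,0) (2,4) (4,3) (1,5) (3,6) (0,2) (5,1)
row 4: (3,3) (4,5) (6,4) (2,2) (5,0) (1,1) (0,6)
row 5: (5,4) (6,2) (3,5) (4,1) (0,3) (2,6) (1,0)
row 6: (1,2) (5,6) (0,1) (3,0) (2,5) (6,3) (4,4)
Orthogonality requires all 49 pairs distinct.
Check by first coordinate: for each symbol s of L1, list the L2 entries in the n cells where L1 = s; they must all differ.
  L1 = 0: L2 entries (in reading order) 0, 5, 4, 2, 6, 3, 1 — all 7 distinct ✓
  L1 = 1: L2 entries (in reading order) 6, 4, 3, 5, 1, 0, 2 — all 7 distinct ✓
  L1 = 2: L2 entries (in reading order) 1, 3, 0, 4, 2, 6, 5 — all 7 distinct ✓
  L1 = 3: L2 entries (in reading order) 4, 1, 2, 6, 3, 5, 0 — all 7 distinct ✓
  L1 = 4: L2 entries (in reading order) 2, 0, 6, 3, 5, 1, 4 — all 7 distinct ✓
  L1 = 5: L2 entries (in reading order) 3, 2, 5, 1, 0, 4, 6 — all 7 distinct ✓
  L1 = 6: L2 entries (in reading order) 5, 6, 1, 0, 4, 2, 3 — all 7 distinct ✓
Every symbol of L1 meets every symbol of L2 exactly once, so all 49 pairs are distinct (49 of 49).
Conclusion: YES.

YES


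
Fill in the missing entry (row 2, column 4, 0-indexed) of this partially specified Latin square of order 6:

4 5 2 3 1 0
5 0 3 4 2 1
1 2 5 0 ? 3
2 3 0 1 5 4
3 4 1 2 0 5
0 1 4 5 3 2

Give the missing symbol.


Row 2 contains symbols [0, 1, 2, 3, 5] — missing [4].
Column 4 contains symbols [0, 1, 2, 3, 5] — missing [4].
The missing symbol must appear in both missing sets; intersection = [4].
Therefore the hidden value is 4.

Missing value = 4.


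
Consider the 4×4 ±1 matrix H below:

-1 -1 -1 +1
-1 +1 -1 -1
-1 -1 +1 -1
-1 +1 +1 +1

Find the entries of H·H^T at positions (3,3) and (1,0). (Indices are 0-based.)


Row 0 of H: [-1, -1, -1, 1].
Row 1 of H: [-1, 1, -1, -1].
Row 3 of H: [-1, 1, 1, 1].
(H·H^T)[3][3] = Σ_j H[3][j]·H[3][j] = (-1)² + (1)² + (1)² + (1)² = 1 + 1 + 1 + 1 = 4.
(H·H^T)[1][0] = Σ_j H[1][j]·H[0][j] = (-1)·(-1) + (1)·(-1) + (-1)·(-1) + (-1)·(1) = 1 + -1 + 1 + -1 = 0.
So rows 1 and 0 are orthogonal; the diagonal entry equals n = 4.

(3,3) entry = 4; (1,0) entry = 0.


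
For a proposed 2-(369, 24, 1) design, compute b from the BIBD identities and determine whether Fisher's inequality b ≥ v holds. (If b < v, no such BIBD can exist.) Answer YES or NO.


b = λv(v − 1)/(k(k − 1)) = 1·369·368/(24·23) = 135792/552 = 246.
Compare with v = 369: b < v, so Fisher's inequality fails.

NO


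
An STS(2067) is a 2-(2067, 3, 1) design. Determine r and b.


An STS(v) is a 2-(v, 3, 1) BIBD: block size k = 3, λ = 1.
Replication: r(k − 1) = λ(v − 1) ⇒ r·2 = 2067 − 1 = 2066 ⇒ r = 1033.
Block count: bk = vr ⇒ b·3 = 2067·1033 = 2135211 ⇒ b = 711737.

r = 1033, b = 711737.


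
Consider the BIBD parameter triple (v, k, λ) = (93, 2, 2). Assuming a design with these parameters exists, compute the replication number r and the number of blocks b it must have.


Any 2-(v, k, λ) BIBD satisfies two necessary conditions:
  (i)  Each point sits in r blocks, and counting incidences through any fixed point gives r(k − 1) = λ(v − 1), so r = λ(v − 1)/(k − 1).
  (ii) Total incidences bk = vr, so b = vr/k.
Step 1: r = λ(v − 1)/(k − 1) = 2·(93 − 1)/(2 − 1) = 2·92/1 = 184/1 = 184.
Step 2: b = vr/k = 93·184/2 = 17112/2 = 8556.
Check integrality: r = 184 ∈ Z ✓, b = 8556 ∈ Z ✓.
(These identities are necessary conditions: they determine r and b for any design with these parameters, but do not by themselves prove that one exists.)

r = 184, b = 8556.


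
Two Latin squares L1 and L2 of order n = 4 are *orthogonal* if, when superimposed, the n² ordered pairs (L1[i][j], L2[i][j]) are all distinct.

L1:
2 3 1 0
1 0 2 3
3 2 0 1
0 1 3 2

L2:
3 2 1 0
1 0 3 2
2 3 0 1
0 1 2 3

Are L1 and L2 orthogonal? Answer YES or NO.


Form the n² = 16 superimposed pairs (L1[i][j], L2[i][j]), row by row (rows and columns indexed from 0):
row 0: (2,3) (3,2) (1,1) (0,0)
row 1: (1,1) (0,0) (2,3) (3,2)
row 2: (3,2) (2,3) (0,0) (1,1)
row 3: (0,0) (1,1) (3,2) (2,3)
Orthogonality requires all 16 pairs distinct.
But the pair (1,1) repeats: cell (0,2) has L1 = 1, L2 = 1, and cell (1,0) has L1 = 1, L2 = 1.
A repeated pair means some other pair never occurs (only 4 distinct pairs out of 16), so the squares are not orthogonal.
Conclusion: NO.

NO


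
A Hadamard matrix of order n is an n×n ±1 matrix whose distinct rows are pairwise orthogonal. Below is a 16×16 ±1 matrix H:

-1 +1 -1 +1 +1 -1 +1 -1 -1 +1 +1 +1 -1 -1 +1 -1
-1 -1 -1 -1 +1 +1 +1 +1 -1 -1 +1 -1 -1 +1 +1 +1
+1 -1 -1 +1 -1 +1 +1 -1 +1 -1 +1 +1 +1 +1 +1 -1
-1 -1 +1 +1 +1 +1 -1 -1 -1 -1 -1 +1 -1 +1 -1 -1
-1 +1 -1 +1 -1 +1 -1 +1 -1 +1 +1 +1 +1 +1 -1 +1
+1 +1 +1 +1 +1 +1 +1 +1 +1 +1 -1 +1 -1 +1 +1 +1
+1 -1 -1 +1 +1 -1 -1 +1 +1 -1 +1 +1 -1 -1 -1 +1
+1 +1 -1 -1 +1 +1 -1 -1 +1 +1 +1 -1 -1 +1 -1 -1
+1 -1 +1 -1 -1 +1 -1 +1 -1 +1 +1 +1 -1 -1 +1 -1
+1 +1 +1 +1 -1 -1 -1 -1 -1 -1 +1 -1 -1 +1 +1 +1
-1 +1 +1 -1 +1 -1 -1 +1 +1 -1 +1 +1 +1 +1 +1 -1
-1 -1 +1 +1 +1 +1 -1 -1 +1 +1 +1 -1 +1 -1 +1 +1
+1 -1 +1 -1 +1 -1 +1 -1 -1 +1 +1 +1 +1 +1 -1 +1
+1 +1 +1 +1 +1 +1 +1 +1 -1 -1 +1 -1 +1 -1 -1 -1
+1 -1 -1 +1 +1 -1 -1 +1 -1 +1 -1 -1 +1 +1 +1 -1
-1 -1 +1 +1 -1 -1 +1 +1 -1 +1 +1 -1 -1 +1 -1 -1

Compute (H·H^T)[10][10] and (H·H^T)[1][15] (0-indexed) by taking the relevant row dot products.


Row 1 of H: [-1, -1, -1, -1, 1, 1, 1, 1, -1, -1, 1, -1, -1, 1, 1, 1].
Row 10 of H: [-1, 1, 1, -1, 1, -1, -1, 1, 1, -1, 1, 1, 1, 1, 1, -1].
Row 15 of H: [-1, -1, 1, 1, -1, -1, 1, 1, -1, 1, 1, -1, -1, 1, -1, -1].
(H·H^T)[10][10] = Σ_j H[10][j]·H[10][j] = (-1)² + (1)² + (1)² + (-1)² + (1)² + (-1)² + (-1)² + (1)² + (1)² + (-1)² + (1)² + (1)² + (1)² + (1)² + (1)² + (-1)² = 1 + 1 + 1 + 1 + 1 + 1 + 1 + 1 + 1 + 1 + 1 + 1 + 1 + 1 + 1 + 1 = 16.
(H·H^T)[1][15] = Σ_j H[1][j]·H[15][j] = (-1)·(-1) + (-1)·(-1) + (-1)·(1) + (-1)·(1) + (1)·(-1) + (1)·(-1) + (1)·(1) + (1)·(1) + (-1)·(-1) + (-1)·(1) + (1)·(1) + (-1)·(-1) + (-1)·(-1) + (1)·(1) + (1)·(-1) + (1)·(-1) = 1 + 1 + -1 + -1 + -1 + -1 + 1 + 1 + 1 + -1 + 1 + 1 + 1 + 1 + -1 + -1 = 2.
Rows 1 and 15 are not orthogonal (dot product = 2 ≠ 0), so H is not a Hadamard matrix.

(10,10) entry = 16; (1,15) entry = 2.


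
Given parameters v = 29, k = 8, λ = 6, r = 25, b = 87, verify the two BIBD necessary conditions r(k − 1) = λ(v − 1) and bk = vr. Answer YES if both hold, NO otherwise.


Condition (i): r(k − 1) = 25·7 = 175; λ(v − 1) = 6·28 = 168. Match? NO.
Condition (ii): bk = 87·8 = 696; vr = 29·25 = 725. Match? NO.
Both conditions hold? NO.

NO


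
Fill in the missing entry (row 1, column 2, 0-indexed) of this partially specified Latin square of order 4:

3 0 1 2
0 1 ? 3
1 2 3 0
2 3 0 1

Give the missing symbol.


Row 1 contains symbols [0, 1, 3] — missing [2].
Column 2 contains symbols [0, 1, 3] — missing [2].
The missing symbol must appear in both missing sets; intersection = [2].
Therefore the hidden value is 2.

Missing value = 2.


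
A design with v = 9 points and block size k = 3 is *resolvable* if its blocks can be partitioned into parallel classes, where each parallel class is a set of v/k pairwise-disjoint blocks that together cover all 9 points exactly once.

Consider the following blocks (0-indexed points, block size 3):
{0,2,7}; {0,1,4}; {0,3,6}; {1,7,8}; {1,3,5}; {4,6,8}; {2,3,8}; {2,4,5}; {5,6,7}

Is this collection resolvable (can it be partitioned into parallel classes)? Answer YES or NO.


v = 9, block size k = 3, number of blocks = 9.
For resolvability, blocks must partition into parallel classes of size v/k = 3.
Total blocks must therefore be a multiple of 3: 9 = 3·3 + 0 ⇒ divisible ✓.
Greedy packing gives 3 candidate class(es). Each should be a full parallel class (size 3, covers all 9 points).
  Class 1 (3 blocks): {0,2,7}; {1,3,5}; {4,6,8}. Points covered: [0, 1, 2, 3, 4, 5, 6, 7, 8].
  Class 2 (3 blocks): {0,1,4}; {2,3,8}; {5,6,7}. Points covered: [0, 1, 2, 3, 4, 5, 6, 7, 8].
  Class 3 (3 blocks): {0,3,6}; {1,7,8}; {2,4,5}. Points covered: [0, 1, 2, 3, 4, 5, 6, 7, 8].
All classes full (size 3)? YES. All classes cover every point? YES.
Resolvable? YES.

YES


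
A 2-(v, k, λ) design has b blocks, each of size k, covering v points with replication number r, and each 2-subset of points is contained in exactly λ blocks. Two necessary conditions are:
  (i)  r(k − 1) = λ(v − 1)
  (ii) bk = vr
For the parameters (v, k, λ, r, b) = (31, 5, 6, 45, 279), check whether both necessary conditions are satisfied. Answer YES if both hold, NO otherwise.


Condition (i): r(k − 1) = 45·4 = 180; λ(v − 1) = 6·30 = 180. Match? YES.
Condition (ii): bk = 279·5 = 1395; vr = 31·45 = 1395. Match? YES.
Both conditions hold? YES.

YES


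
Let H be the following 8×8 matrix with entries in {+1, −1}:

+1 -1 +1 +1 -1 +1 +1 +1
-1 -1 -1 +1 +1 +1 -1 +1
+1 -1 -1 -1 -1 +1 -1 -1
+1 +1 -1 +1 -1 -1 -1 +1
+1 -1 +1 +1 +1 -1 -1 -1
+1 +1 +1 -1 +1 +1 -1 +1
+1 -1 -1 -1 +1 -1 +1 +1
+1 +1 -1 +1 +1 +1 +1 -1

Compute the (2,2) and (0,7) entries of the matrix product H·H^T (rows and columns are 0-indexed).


Row 0 of H: [1, -1, 1, 1, -1, 1, 1, 1].
Row 2 of H: [1, -1, -1, -1, -1, 1, -1, -1].
Row 7 of H: [1, 1, -1, 1, 1, 1, 1, -1].
(H·H^T)[2][2] = Σ_j H[2][j]·H[2][j] = (1)² + (-1)² + (-1)² + (-1)² + (-1)² + (1)² + (-1)² + (-1)² = 1 + 1 + 1 + 1 + 1 + 1 + 1 + 1 = 8.
(H·H^T)[0][7] = Σ_j H[0][j]·H[7][j] = (1)·(1) + (-1)·(1) + (1)·(-1) + (1)·(1) + (-1)·(1) + (1)·(1) + (1)·(1) + (1)·(-1) = 1 + -1 + -1 + 1 + -1 + 1 + 1 + -1 = 0.
So rows 0 and 7 are orthogonal; the diagonal entry equals n = 8.

(2,2) entry = 8; (0,7) entry = 0.


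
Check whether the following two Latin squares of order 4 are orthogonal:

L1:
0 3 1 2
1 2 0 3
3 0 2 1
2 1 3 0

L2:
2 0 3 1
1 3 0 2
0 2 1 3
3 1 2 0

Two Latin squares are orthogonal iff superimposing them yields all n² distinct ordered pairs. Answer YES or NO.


Form the n² = 16 superimposed pairs (L1[i][j], L2[i][j]), row by row (rows and columns indexed from 0):
row 0: (0,2) (3,0) (1,3) (2,1)
row 1: (1,1) (2,3) (0,0) (3,2)
row 2: (3,0) (0,2) (2,1) (1,3)
row 3: (2,3) (1,1) (3,2) (0,0)
Orthogonality requires all 16 pairs distinct.
But the pair (3,0) repeats: cell (0,1) has L1 = 3, L2 = 0, and cell (2,0) has L1 = 3, L2 = 0.
A repeated pair means some other pair never occurs (only 8 distinct pairs out of 16), so the squares are not orthogonal.
Conclusion: NO.

NO


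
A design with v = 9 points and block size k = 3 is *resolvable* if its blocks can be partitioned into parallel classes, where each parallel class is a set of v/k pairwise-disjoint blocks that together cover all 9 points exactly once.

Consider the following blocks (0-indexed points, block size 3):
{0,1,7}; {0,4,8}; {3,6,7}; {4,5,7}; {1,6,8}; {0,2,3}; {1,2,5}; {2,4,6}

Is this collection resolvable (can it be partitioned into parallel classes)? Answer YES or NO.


v = 9, block size k = 3, number of blocks = 8.
For resolvability, blocks must partition into parallel classes of size v/k = 3.
Total blocks must therefore be a multiple of 3: 8 = 3·2 + 2 ⇒ not divisible ✗.
Resolvable? NO.

NO


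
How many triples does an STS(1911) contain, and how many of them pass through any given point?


An STS(v) is a 2-(v, 3, 1) BIBD: block size k = 3, λ = 1.
Replication: r(k − 1) = λ(v − 1) ⇒ r·2 = 1911 − 1 = 1910 ⇒ r = 955.
Block count: b = v(v − 1)/6 = 1911·1910/6 = 3650010/6 = 608335.
(Check via bk = vr: 608335·3 = 1825005 = 1911·955 = 1825005 ✓.)

r = 955, b = 608335.


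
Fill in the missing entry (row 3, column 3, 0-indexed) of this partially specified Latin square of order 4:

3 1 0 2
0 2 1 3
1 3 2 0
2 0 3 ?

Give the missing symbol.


Row 3 contains symbols [0, 2, 3] — missing [1].
Column 3 contains symbols [0, 2, 3] — missing [1].
The missing symbol must appear in both missing sets; intersection = [1].
Therefore the hidden value is 1.

Missing value = 1.


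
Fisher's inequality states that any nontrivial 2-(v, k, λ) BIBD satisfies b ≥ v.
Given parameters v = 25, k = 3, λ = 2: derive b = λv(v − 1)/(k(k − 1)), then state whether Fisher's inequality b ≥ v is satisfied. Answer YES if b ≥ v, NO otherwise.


b = λv(v − 1)/(k(k − 1)) = 2·25·24/(3·2) = 1200/6 = 200.
Compare with v = 25: b ≥ v, so Fisher's inequality holds.

YES


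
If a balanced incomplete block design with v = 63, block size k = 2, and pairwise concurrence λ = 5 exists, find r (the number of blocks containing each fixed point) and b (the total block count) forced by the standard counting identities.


Any 2-(v, k, λ) BIBD satisfies two necessary conditions:
  (i)  Each point sits in r blocks, and counting incidences through any fixed point gives r(k − 1) = λ(v − 1), so r = λ(v − 1)/(k − 1).
  (ii) Total incidences bk = vr, so b = vr/k.
Step 1: r = λ(v − 1)/(k − 1) = 5·(63 − 1)/(2 − 1) = 5·62/1 = 310/1 = 310.
Step 2: b = vr/k = 63·310/2 = 19530/2 = 9765.
Check integrality: r = 310 ∈ Z ✓, b = 9765 ∈ Z ✓.
(These identities are necessary conditions: they determine r and b for any design with these parameters, but do not by themselves prove that one exists.)

r = 310, b = 9765.


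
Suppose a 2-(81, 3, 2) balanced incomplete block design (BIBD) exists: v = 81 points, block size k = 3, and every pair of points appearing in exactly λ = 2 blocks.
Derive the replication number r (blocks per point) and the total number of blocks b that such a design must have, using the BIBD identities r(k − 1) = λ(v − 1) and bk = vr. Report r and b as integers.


Any 2-(v, k, λ) BIBD satisfies two necessary conditions:
  (i)  Each point sits in r blocks, and counting incidences through any fixed point gives r(k − 1) = λ(v − 1), so r = λ(v − 1)/(k − 1).
  (ii) Total incidences bk = vr, so b = vr/k.
Step 1: r = λ(v − 1)/(k − 1) = 2·(81 − 1)/(3 − 1) = 2·80/2 = 160/2 = 80.
Step 2: b = vr/k = 81·80/3 = 6480/3 = 2160.
Check integrality: r = 80 ∈ Z ✓, b = 2160 ∈ Z ✓.
(These identities are necessary conditions: they determine r and b for any design with these parameters, but do not by themselves prove that one exists.)

r = 80, b = 2160.


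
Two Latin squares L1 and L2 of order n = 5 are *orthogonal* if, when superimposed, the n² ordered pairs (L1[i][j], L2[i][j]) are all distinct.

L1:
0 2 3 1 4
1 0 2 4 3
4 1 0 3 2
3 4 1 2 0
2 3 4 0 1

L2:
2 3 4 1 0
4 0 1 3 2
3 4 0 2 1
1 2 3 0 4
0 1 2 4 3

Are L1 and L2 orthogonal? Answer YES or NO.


Form the n² = 25 superimposed pairs (L1[i][j], L2[i][j]), row by row (rows and columns indexed from 0):
row 0: (0,2) (2,3) (3,4) (1,1) (4,0)
row 1: (1,4) (0,0) (2,1) (4,3) (3,2)
row 2: (4,3) (1,4) (0,0) (3,2) (2,1)
row 3: (3,1) (4,2) (1,3) (2,0) (0,4)
row 4: (2,0) (3,1) (4,2) (0,4) (1,3)
Orthogonality requires all 25 pairs distinct.
But the pair (4,3) repeats: cell (1,3) has L1 = 4, L2 = 3, and cell (2,0) has L1 = 4, L2 = 3.
A repeated pair means some other pair never occurs (only 15 distinct pairs out of 25), so the squares are not orthogonal.
Conclusion: NO.

NO


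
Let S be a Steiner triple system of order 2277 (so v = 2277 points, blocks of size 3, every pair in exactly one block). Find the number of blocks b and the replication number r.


An STS(v) is a 2-(v, 3, 1) BIBD: block size k = 3, λ = 1.
Replication: r(k − 1) = λ(v − 1) ⇒ r·2 = 2277 − 1 = 2276 ⇒ r = 1138.
Block count: b = v(v − 1)/6 = 2277·2276/6 = 5182452/6 = 863742.

r = 1138, b = 863742.


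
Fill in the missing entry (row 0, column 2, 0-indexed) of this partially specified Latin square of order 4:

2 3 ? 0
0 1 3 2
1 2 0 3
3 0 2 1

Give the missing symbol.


Row 0 contains symbols [0, 2, 3] — missing [1].
Column 2 contains symbols [0, 2, 3] — missing [1].
The missing symbol must appear in both missing sets; intersection = [1].
Therefore the hidden value is 1.

Missing value = 1.


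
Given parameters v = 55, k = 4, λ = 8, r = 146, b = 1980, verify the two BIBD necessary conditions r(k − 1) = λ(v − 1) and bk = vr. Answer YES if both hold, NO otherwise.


Condition (i): r(k − 1) = 146·3 = 438; λ(v − 1) = 8·54 = 432. Match? NO.
Condition (ii): bk = 1980·4 = 7920; vr = 55·146 = 8030. Match? NO.
Both conditions hold? NO.

NO


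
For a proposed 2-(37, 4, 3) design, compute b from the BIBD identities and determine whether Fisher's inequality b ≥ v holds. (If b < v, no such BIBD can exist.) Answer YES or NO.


r = λ(v − 1)/(k − 1) = 3·36/3 = 36.
b = vr/k = 37·36/4 = 333.
Fisher's inequality: b ≥ v ⇔ 333 ≥ 37? YES.

YES


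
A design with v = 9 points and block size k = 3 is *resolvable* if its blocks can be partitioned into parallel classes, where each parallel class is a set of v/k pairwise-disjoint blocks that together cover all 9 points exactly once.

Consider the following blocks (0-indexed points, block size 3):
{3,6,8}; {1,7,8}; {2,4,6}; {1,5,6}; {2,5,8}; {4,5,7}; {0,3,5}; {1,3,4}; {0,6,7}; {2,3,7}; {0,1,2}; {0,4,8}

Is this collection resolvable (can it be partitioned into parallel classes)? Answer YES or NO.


v = 9, block size k = 3, number of blocks = 12.
For resolvability, blocks must partition into parallel classes of size v/k = 3.
Total blocks must therefore be a multiple of 3: 12 = 3·4 + 0 ⇒ divisible ✓.
Greedy packing gives 4 candidate class(es). Each should be a full parallel class (size 3, covers all 9 points).
  Class 1 (3 blocks): {3,6,8}; {4,5,7}; {0,1,2}. Points covered: [0, 1, 2, 3, 4, 5, 6, 7, 8].
  Class 2 (3 blocks): {1,7,8}; {2,4,6}; {0,3,5}. Points covered: [0, 1, 2, 3, 4, 5, 6, 7, 8].
  Class 3 (3 blocks): {1,5,6}; {2,3,7}; {0,4,8}. Points covered: [0, 1, 2, 3, 4, 5, 6, 7, 8].
  Class 4 (3 blocks): {2,5,8}; {1,3,4}; {0,6,7}. Points covered: [0, 1, 2, 3, 4, 5, 6, 7, 8].
All classes full (size 3)? YES. All classes cover every point? YES.
Resolvable? YES.

YES


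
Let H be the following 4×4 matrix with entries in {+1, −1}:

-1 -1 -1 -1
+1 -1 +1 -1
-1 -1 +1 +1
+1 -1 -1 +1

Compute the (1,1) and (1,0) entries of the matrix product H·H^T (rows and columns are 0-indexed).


Row 0 of H: [-1, -1, -1, -1].
Row 1 of H: [1, -1, 1, -1].
(H·H^T)[1][1] = Σ_j H[1][j]·H[1][j] = (1)² + (-1)² + (1)² + (-1)² = 1 + 1 + 1 + 1 = 4.
(H·H^T)[1][0] = Σ_j H[1][j]·H[0][j] = (1)·(-1) + (-1)·(-1) + (1)·(-1) + (-1)·(-1) = -1 + 1 + -1 + 1 = 0.
So rows 1 and 0 are orthogonal; the diagonal entry equals n = 4.

(1,1) entry = 4; (1,0) entry = 0.


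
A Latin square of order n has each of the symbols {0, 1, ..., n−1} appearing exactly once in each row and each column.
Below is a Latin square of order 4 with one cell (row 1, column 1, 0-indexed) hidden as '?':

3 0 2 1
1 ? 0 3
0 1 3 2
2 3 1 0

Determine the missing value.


Row 1 contains symbols [0, 1, 3] — missing [2].
Column 1 contains symbols [0, 1, 3] — missing [2].
The missing symbol must appear in both missing sets; intersection = [2].
Therefore the hidden value is 2.

Missing value = 2.


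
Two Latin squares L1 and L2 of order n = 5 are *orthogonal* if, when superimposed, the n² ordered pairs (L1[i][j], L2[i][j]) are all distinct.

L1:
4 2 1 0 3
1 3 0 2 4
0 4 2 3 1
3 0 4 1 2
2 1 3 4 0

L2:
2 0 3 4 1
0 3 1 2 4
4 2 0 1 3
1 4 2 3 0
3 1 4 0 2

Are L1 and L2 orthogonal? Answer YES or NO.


Form the n² = 25 superimposed pairs (L1[i][j], L2[i][j]), row by row (rows and columns indexed from 0):
row 0: (4,2) (2,0) (1,3) (0,4) (3,1)
row 1: (1,0) (3,3) (0,1) (2,2) (4,4)
row 2: (0,4) (4,2) (2,0) (3,1) (1,3)
row 3: (3,1) (0,4) (4,2) (1,3) (2,0)
row 4: (2,3) (1,1) (3,4) (4,0) (0,2)
Orthogonality requires all 25 pairs distinct.
But the pair (0,4) repeats: cell (0,3) has L1 = 0, L2 = 4, and cell (2,0) has L1 = 0, L2 = 4.
A repeated pair means some other pair never occurs (only 15 distinct pairs out of 25), so the squares are not orthogonal.
Conclusion: NO.

NO


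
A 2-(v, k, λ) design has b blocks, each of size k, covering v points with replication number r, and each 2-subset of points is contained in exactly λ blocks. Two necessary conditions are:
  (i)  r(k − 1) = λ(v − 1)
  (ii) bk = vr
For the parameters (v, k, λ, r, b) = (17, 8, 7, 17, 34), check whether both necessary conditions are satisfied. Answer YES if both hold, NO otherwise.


Condition (i): r(k − 1) = 17·7 = 119; λ(v − 1) = 7·16 = 112. Match? NO.
Condition (ii): bk = 34·8 = 272; vr = 17·17 = 289. Match? NO.
Both conditions hold? NO.

NO


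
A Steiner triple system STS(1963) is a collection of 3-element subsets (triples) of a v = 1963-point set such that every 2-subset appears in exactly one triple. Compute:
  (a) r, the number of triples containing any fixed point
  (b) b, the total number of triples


An STS(v) is a 2-(v, 3, 1) BIBD: block size k = 3, λ = 1.
Replication: r(k − 1) = λ(v − 1) ⇒ r·2 = 1963 − 1 = 1962 ⇒ r = 981.
Block count: bk = vr ⇒ b·3 = 1963·981 = 1925703 ⇒ b = 641901.

r = 981, b = 641901.


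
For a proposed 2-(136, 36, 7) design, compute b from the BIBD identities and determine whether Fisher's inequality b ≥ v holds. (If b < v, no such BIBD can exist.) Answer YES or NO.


b = λv(v − 1)/(k(k − 1)) = 7·136·135/(36·35) = 128520/1260 = 102.
Compare with v = 136: b < v, so Fisher's inequality fails.

NO


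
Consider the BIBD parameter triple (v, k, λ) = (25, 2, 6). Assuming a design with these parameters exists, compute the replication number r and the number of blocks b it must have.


Any 2-(v, k, λ) BIBD satisfies two necessary conditions:
  (i)  Each point sits in r blocks, and counting incidences through any fixed point gives r(k − 1) = λ(v − 1), so r = λ(v − 1)/(k − 1).
  (ii) Total incidences bk = vr, so b = vr/k.
Step 1: r = λ(v − 1)/(k − 1) = 6·(25 − 1)/(2 − 1) = 6·24/1 = 144/1 = 144.
Step 2: b = vr/k = 25·144/2 = 3600/2 = 1800.
Check integrality: r = 144 ∈ Z ✓, b = 1800 ∈ Z ✓.
(These identities are necessary conditions: they determine r and b for any design with these parameters, but do not by themselves prove that one exists.)

r = 144, b = 1800.


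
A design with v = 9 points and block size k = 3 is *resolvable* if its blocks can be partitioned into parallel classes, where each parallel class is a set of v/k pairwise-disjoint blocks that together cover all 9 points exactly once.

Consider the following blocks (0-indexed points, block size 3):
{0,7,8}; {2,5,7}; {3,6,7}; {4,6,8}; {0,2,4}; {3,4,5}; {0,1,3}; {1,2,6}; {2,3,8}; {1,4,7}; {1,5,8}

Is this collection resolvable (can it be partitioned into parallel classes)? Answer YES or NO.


v = 9, block size k = 3, number of blocks = 11.
For resolvability, blocks must partition into parallel classes of size v/k = 3.
Total blocks must therefore be a multiple of 3: 11 = 3·3 + 2 ⇒ not divisible ✗.
Resolvable? NO.

NO


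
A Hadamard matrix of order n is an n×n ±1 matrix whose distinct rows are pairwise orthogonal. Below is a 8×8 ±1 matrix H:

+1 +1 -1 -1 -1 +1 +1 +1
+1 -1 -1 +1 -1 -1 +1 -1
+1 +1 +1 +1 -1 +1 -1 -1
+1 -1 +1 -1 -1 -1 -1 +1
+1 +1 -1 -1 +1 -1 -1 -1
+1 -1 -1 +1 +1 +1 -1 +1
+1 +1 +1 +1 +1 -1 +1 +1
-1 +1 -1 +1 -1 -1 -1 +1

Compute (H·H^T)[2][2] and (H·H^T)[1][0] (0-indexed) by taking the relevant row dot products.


Row 0 of H: [1, 1, -1, -1, -1, 1, 1, 1].
Row 1 of H: [1, -1, -1, 1, -1, -1, 1, -1].
Row 2 of H: [1, 1, 1, 1, -1, 1, -1, -1].
(H·H^T)[2][2] = Σ_j H[2][j]·H[2][j] = (1)² + (1)² + (1)² + (1)² + (-1)² + (1)² + (-1)² + (-1)² = 1 + 1 + 1 + 1 + 1 + 1 + 1 + 1 = 8.
(H·H^T)[1][0] = Σ_j H[1][j]·H[0][j] = (1)·(1) + (-1)·(1) + (-1)·(-1) + (1)·(-1) + (-1)·(-1) + (-1)·(1) + (1)·(1) + (-1)·(1) = 1 + -1 + 1 + -1 + 1 + -1 + 1 + -1 = 0.
So rows 1 and 0 are orthogonal; the diagonal entry equals n = 8.

(2,2) entry = 8; (1,0) entry = 0.


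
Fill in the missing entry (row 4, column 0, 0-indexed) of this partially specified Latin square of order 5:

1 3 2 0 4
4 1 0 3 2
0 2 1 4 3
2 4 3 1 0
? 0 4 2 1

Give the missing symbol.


Row 4 contains symbols [0, 1, 2, 4] — missing [3].
Column 0 contains symbols [0, 1, 2, 4] — missing [3].
The missing symbol must appear in both missing sets; intersection = [3].
Therefore the hidden value is 3.

Missing value = 3.


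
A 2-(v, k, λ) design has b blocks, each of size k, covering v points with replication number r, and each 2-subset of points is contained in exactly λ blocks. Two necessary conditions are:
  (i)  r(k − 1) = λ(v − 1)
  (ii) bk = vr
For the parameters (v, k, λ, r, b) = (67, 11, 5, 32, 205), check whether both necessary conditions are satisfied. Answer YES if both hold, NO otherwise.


Condition (i): r(k − 1) = 32·10 = 320; λ(v − 1) = 5·66 = 330. Match? NO.
Condition (ii): bk = 205·11 = 2255; vr = 67·32 = 2144. Match? NO.
Both conditions hold? NO.

NO


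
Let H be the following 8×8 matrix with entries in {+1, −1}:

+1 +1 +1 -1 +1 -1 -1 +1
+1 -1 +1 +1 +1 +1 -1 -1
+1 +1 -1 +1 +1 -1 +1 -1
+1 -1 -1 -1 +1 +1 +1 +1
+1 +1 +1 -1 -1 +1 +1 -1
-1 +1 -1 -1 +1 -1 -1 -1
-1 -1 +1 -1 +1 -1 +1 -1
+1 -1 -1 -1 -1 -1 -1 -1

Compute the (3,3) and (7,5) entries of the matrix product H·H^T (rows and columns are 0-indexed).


Row 3 of H: [1, -1, -1, -1, 1, 1, 1, 1].
Row 5 of H: [-1, 1, -1, -1, 1, -1, -1, -1].
Row 7 of H: [1, -1, -1, -1, -1, -1, -1, -1].
(H·H^T)[3][3] = Σ_j H[3][j]·H[3][j] = (1)² + (-1)² + (-1)² + (-1)² + (1)² + (1)² + (1)² + (1)² = 1 + 1 + 1 + 1 + 1 + 1 + 1 + 1 = 8.
(H·H^T)[7][5] = Σ_j H[7][j]·H[5][j] = (1)·(-1) + (-1)·(1) + (-1)·(-1) + (-1)·(-1) + (-1)·(1) + (-1)·(-1) + (-1)·(-1) + (-1)·(-1) = -1 + -1 + 1 + 1 + -1 + 1 + 1 + 1 = 2.
Rows 7 and 5 are not orthogonal (dot product = 2 ≠ 0), so H is not a Hadamard matrix.

(3,3) entry = 8; (7,5) entry = 2.


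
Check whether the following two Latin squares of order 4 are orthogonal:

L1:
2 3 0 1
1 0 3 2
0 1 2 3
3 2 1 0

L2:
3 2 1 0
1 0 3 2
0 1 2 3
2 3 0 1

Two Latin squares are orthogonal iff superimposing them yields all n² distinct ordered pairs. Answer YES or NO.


Form the n² = 16 superimposed pairs (L1[i][j], L2[i][j]), row by row (rows and columns indexed from 0):
row 0: (2,3) (3,2) (0,1) (1,0)
row 1: (1,1) (0,0) (3,3) (2,2)
row 2: (0,0) (1,1) (2,2) (3,3)
row 3: (3,2) (2,3) (1,0) (0,1)
Orthogonality requires all 16 pairs distinct.
But the pair (0,0) repeats: cell (1,1) has L1 = 0, L2 = 0, and cell (2,0) has L1 = 0, L2 = 0.
A repeated pair means some other pair never occurs (only 8 distinct pairs out of 16), so the squares are not orthogonal.
Conclusion: NO.

NO


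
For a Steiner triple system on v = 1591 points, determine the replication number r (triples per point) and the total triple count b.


An STS(v) is a 2-(v, 3, 1) BIBD: block size k = 3, λ = 1.
Replication: r(k − 1) = λ(v − 1) ⇒ r·2 = 1591 − 1 = 1590 ⇒ r = 795.
Block count: b = v(v − 1)/6 = 1591·1590/6 = 2529690/6 = 421615.

r = 795, b = 421615.


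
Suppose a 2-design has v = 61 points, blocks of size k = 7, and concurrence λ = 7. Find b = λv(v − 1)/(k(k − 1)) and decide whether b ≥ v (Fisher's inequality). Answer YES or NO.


b = λv(v − 1)/(k(k − 1)) = 7·61·60/(7·6) = 25620/42 = 610.
Compare with v = 61: b ≥ v, so Fisher's inequality holds.

YES


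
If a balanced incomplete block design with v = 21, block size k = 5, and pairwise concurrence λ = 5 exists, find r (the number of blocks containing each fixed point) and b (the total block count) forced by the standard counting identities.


Any 2-(v, k, λ) BIBD satisfies two necessary conditions:
  (i)  Each point sits in r blocks, and counting incidences through any fixed point gives r(k − 1) = λ(v − 1), so r = λ(v − 1)/(k − 1).
  (ii) Total incidences bk = vr, so b = vr/k.
Step 1: r = λ(v − 1)/(k − 1) = 5·(21 − 1)/(5 − 1) = 5·20/4 = 100/4 = 25.
Step 2: b = vr/k = 21·25/5 = 525/5 = 105.
Check integrality: r = 25 ∈ Z ✓, b = 105 ∈ Z ✓.
(These identities are necessary conditions: they determine r and b for any design with these parameters, but do not by themselves prove that one exists.)

r = 25, b = 105.


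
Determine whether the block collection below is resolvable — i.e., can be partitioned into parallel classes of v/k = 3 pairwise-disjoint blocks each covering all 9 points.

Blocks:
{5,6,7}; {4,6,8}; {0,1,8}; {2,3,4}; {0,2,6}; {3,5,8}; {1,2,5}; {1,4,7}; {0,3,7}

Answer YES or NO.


v = 9, block size k = 3, number of blocks = 9.
For resolvability, blocks must partition into parallel classes of size v/k = 3.
Total blocks must therefore be a multiple of 3: 9 = 3·3 + 0 ⇒ divisible ✓.
Greedy packing gives 3 candidate class(es). Each should be a full parallel class (size 3, covers all 9 points).
  Class 1 (3 blocks): {5,6,7}; {0,1,8}; {2,3,4}. Points covered: [0, 1, 2, 3, 4, 5, 6, 7, 8].
  Class 2 (3 blocks): {4,6,8}; {1,2,5}; {0,3,7}. Points covered: [0, 1, 2, 3, 4, 5, 6, 7, 8].
  Class 3 (3 blocks): {0,2,6}; {3,5,8}; {1,4,7}. Points covered: [0, 1, 2, 3, 4, 5, 6, 7, 8].
All classes full (size 3)? YES. All classes cover every point? YES.
Resolvable? YES.

YES


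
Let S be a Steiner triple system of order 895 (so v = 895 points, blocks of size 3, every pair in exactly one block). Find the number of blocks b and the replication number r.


An STS(v) is a 2-(v, 3, 1) BIBD: block size k = 3, λ = 1.
Replication: r(k − 1) = λ(v − 1) ⇒ r·2 = 895 − 1 = 894 ⇒ r = 447.
Block count: bk = vr ⇒ b·3 = 895·447 = 400065 ⇒ b = 133355.
(Check via b = v(v − 1)/6 = 895·894/6 = 800130/6 = 133355.)

r = 447, b = 133355.


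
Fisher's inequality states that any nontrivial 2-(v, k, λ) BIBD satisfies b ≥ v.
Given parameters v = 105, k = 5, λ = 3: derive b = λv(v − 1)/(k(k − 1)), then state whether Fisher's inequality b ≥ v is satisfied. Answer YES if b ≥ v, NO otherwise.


r = λ(v − 1)/(k − 1) = 3·104/4 = 78.
b = vr/k = 105·78/5 = 1638.
Fisher's inequality: b ≥ v ⇔ 1638 ≥ 105? YES.

YES


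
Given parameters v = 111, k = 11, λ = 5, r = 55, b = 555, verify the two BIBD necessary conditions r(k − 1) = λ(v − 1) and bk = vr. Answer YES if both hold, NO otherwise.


Condition (i): r(k − 1) = 55·10 = 550; λ(v − 1) = 5·110 = 550. Match? YES.
Condition (ii): bk = 555·11 = 6105; vr = 111·55 = 6105. Match? YES.
Both conditions hold? YES.

YES


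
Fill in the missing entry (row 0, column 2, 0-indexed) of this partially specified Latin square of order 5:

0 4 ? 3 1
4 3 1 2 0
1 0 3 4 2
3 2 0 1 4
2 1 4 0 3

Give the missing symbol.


Row 0 contains symbols [0, 1, 3, 4] — missing [2].
Column 2 contains symbols [0, 1, 3, 4] — missing [2].
The missing symbol must appear in both missing sets; intersection = [2].
Therefore the hidden value is 2.

Missing value = 2.


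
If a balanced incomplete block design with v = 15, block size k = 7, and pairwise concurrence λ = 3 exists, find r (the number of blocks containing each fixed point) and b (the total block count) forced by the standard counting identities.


Any 2-(v, k, λ) BIBD satisfies two necessary conditions:
  (i)  Each point sits in r blocks, and counting incidences through any fixed point gives r(k − 1) = λ(v − 1), so r = λ(v − 1)/(k − 1).
  (ii) Total incidences bk = vr, so b = vr/k.
Step 1: r = λ(v − 1)/(k − 1) = 3·(15 − 1)/(7 − 1) = 3·14/6 = 42/6 = 7.
Step 2: b = vr/k = 15·7/7 = 105/7 = 15.
Check integrality: r = 7 ∈ Z ✓, b = 15 ∈ Z ✓.
(These identities are necessary conditions: they determine r and b for any design with these parameters, but do not by themselves prove that one exists.)

r = 7, b = 15.
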